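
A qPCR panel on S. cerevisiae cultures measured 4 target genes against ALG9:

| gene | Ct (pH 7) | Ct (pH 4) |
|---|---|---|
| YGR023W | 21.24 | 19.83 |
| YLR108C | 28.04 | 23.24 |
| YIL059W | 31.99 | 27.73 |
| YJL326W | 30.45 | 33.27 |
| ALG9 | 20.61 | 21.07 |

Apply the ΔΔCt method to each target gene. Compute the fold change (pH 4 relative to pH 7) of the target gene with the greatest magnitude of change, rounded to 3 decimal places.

YGR023W: ΔΔCt = (19.83−21.07) − (21.24−20.61) = -1.24 − 0.63 = -1.87; fold change = 2^1.87 = 3.655
YLR108C: ΔΔCt = (23.24−21.07) − (28.04−20.61) = 2.17 − 7.43 = -5.26; fold change = 2^5.26 = 38.319
YIL059W: ΔΔCt = (27.73−21.07) − (31.99−20.61) = 6.66 − 11.38 = -4.72; fold change = 2^4.72 = 26.355
YJL326W: ΔΔCt = (33.27−21.07) − (30.45−20.61) = 12.20 − 9.84 = 2.36; fold change = 2^-2.36 = 0.195
YLR108C has the largest |ΔΔCt| = 5.26.

38.319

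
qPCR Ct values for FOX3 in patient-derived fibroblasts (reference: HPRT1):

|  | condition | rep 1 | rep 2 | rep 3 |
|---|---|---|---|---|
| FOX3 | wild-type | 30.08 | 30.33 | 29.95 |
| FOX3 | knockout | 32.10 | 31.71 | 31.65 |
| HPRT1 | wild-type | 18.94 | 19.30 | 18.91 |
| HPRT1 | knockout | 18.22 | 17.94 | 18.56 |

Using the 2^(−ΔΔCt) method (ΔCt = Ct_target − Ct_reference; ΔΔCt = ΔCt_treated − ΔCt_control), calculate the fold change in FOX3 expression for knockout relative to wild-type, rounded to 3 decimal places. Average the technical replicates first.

0.176

Mean Ct: FOX3 wild-type 30.120; FOX3 knockout 31.820; HPRT1 wild-type 19.050; HPRT1 knockout 18.240
ΔCt(wild-type) = 30.120 − 19.050 = 11.070
ΔCt(knockout) = 31.820 − 18.240 = 13.580
ΔΔCt = 13.580 − 11.070 = 2.510
Fold change = 2^(−2.510) = 0.1756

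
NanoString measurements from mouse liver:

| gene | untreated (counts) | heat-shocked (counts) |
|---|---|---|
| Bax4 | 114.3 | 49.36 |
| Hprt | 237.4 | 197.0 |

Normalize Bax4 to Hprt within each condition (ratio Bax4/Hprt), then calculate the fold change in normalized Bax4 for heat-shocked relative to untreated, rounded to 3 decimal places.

Bax4/Hprt (untreated) = 114.3 / 237.4 = 0.48147
Bax4/Hprt (heat-shocked) = 49.36 / 197.0 = 0.25056
Fold change = 0.25056 / 0.48147 = 0.5204

0.520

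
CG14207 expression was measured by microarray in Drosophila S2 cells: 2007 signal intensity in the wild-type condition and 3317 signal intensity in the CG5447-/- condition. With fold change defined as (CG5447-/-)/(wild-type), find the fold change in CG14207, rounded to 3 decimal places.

Fold change = 3317 / 2007 = 1.6527
CG14207 is upregulated.

1.653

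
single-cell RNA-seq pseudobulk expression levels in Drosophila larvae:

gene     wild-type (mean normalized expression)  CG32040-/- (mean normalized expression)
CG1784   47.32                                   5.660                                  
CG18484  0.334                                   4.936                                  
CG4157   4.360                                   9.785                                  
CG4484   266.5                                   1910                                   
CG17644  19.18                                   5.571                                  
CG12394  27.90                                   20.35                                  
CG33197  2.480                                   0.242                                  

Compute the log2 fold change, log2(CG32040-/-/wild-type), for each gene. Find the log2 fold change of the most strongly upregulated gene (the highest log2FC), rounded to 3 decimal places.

log2(5.660/47.32) = -3.064  (CG1784)
log2(4.936/0.334) = 3.885  (CG18484)
log2(9.785/4.360) = 1.166  (CG4157)
log2(1910/266.5) = 2.841  (CG4484)
log2(5.571/19.18) = -1.784  (CG17644)
log2(20.35/27.90) = -0.455  (CG12394)
log2(0.242/2.480) = -3.357  (CG33197)
CG18484 is most strongly upregulated.

3.885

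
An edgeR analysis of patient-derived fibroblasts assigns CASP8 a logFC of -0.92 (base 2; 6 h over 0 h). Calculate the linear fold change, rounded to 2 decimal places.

Fold change = 2^(-0.92) = 0.529
That is, CASP8 drops to 52.9% of the 0 h level.

0.53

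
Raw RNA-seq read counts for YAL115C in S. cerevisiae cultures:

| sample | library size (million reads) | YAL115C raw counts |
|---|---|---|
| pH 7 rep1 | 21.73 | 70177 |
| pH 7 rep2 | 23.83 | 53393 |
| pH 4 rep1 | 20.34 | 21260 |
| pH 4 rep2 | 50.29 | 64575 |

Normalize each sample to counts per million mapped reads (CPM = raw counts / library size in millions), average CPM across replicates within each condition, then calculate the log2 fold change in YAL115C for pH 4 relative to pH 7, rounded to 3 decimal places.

-1.232

CPM(pH 7 rep1) = 70177 / 21.73 = 3229.4984
CPM(pH 7 rep2) = 53393 / 23.83 = 2240.5791
CPM(pH 4 rep1) = 21260 / 20.34 = 1045.2311
CPM(pH 4 rep2) = 64575 / 50.29 = 1284.0525
mean CPM(pH 7) = 2735.0387; mean CPM(pH 4) = 1164.6418
Fold change = 1164.6418 / 2735.0387 = 0.42582
log2(0.42582) = -1.2317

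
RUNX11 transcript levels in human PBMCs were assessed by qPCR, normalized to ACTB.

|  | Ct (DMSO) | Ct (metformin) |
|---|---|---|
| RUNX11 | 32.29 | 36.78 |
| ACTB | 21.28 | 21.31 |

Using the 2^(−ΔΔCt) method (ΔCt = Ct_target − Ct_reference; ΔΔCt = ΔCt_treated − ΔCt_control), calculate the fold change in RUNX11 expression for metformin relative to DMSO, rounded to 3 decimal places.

ΔCt(DMSO) = 32.290 − 21.280 = 11.010
ΔCt(metformin) = 36.780 − 21.310 = 15.470
ΔΔCt = 15.470 − 11.010 = 4.460
Fold change = 2^(−4.460) = 0.0454

0.045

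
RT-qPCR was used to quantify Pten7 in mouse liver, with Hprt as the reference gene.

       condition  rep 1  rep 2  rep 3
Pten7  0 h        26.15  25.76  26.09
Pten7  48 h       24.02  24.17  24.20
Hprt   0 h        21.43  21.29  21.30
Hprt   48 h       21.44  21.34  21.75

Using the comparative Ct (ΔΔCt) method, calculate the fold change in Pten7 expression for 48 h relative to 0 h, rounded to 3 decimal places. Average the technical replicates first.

Mean Ct: Pten7 0 h 26.000; Pten7 48 h 24.130; Hprt 0 h 21.340; Hprt 48 h 21.510
ΔCt(0 h) = 26.000 − 21.340 = 4.660
ΔCt(48 h) = 24.130 − 21.510 = 2.620
ΔΔCt = 2.620 − 4.660 = -2.040
Fold change = 2^(−(-2.040)) = 2^2.040 = 4.1125

4.112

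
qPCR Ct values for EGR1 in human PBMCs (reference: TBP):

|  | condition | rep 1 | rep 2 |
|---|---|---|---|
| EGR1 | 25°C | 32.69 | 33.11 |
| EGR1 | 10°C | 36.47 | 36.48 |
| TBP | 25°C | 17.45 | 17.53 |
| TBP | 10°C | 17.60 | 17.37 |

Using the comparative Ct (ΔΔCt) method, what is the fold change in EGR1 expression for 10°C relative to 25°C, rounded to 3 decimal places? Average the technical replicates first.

0.084

Mean Ct: EGR1 25°C 32.900; EGR1 10°C 36.475; TBP 25°C 17.490; TBP 10°C 17.485
ΔCt(25°C) = 32.900 − 17.490 = 15.410
ΔCt(10°C) = 36.475 − 17.485 = 18.990
ΔΔCt = 18.990 − 15.410 = 3.580
Fold change = 2^(−3.580) = 0.0836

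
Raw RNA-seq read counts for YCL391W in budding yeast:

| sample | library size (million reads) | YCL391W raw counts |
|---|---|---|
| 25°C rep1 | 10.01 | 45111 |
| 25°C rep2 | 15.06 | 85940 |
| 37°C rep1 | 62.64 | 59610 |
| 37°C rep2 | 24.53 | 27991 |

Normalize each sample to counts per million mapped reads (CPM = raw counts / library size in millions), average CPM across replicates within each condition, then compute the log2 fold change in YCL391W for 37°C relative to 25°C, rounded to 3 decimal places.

CPM(25°C rep1) = 45111 / 10.01 = 4506.5934
CPM(25°C rep2) = 85940 / 15.06 = 5706.5073
CPM(37°C rep1) = 59610 / 62.64 = 951.6284
CPM(37°C rep2) = 27991 / 24.53 = 1141.0925
mean CPM(25°C) = 5106.5504; mean CPM(37°C) = 1046.3604
Fold change = 1046.3604 / 5106.5504 = 0.20491
log2(0.20491) = -2.2870

-2.287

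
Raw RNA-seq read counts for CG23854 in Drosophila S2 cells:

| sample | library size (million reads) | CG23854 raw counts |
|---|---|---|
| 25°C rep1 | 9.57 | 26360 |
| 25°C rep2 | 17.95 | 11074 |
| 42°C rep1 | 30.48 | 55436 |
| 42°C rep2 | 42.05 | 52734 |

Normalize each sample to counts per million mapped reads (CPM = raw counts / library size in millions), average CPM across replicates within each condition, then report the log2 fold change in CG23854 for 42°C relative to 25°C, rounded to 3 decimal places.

CPM(25°C rep1) = 26360 / 9.57 = 2754.4410
CPM(25°C rep2) = 11074 / 17.95 = 616.9359
CPM(42°C rep1) = 55436 / 30.48 = 1818.7664
CPM(42°C rep2) = 52734 / 42.05 = 1254.0785
mean CPM(25°C) = 1685.6884; mean CPM(42°C) = 1536.4224
Fold change = 1536.4224 / 1685.6884 = 0.91145
log2(0.91145) = -0.1338

-0.134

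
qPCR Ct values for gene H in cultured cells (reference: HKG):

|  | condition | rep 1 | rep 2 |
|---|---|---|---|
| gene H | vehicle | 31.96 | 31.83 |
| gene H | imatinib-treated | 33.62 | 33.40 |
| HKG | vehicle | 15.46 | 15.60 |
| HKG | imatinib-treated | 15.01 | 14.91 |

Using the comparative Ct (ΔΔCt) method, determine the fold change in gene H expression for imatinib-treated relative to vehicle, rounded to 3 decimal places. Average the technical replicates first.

0.220

Mean Ct: gene H vehicle 31.895; gene H imatinib-treated 33.510; HKG vehicle 15.530; HKG imatinib-treated 14.960
ΔCt(vehicle) = 31.895 − 15.530 = 16.365
ΔCt(imatinib-treated) = 33.510 − 14.960 = 18.550
ΔΔCt = 18.550 − 16.365 = 2.185
Fold change = 2^(−2.185) = 0.2199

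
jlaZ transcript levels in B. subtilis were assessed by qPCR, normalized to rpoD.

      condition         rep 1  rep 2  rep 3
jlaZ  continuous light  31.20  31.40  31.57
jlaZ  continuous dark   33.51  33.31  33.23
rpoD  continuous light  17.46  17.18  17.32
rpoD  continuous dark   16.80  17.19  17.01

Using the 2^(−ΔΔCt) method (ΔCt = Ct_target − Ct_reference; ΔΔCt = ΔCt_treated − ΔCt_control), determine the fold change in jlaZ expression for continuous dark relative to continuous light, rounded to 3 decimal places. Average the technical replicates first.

Mean Ct: jlaZ continuous light 31.390; jlaZ continuous dark 33.350; rpoD continuous light 17.320; rpoD continuous dark 17.000
ΔCt(continuous light) = 31.390 − 17.320 = 14.070
ΔCt(continuous dark) = 33.350 − 17.000 = 16.350
ΔΔCt = 16.350 − 14.070 = 2.280
Fold change = 2^(−2.280) = 0.2059

0.206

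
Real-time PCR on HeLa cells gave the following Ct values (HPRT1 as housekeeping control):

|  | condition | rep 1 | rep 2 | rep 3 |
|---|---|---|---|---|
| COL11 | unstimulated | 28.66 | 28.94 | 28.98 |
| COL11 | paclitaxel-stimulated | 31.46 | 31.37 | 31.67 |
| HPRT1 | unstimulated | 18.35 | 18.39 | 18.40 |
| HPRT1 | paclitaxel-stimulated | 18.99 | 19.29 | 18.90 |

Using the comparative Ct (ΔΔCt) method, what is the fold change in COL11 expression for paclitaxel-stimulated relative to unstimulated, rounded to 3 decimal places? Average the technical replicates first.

0.257

Mean Ct: COL11 unstimulated 28.860; COL11 paclitaxel-stimulated 31.500; HPRT1 unstimulated 18.380; HPRT1 paclitaxel-stimulated 19.060
ΔCt(unstimulated) = 28.860 − 18.380 = 10.480
ΔCt(paclitaxel-stimulated) = 31.500 − 19.060 = 12.440
ΔΔCt = 12.440 − 10.480 = 1.960
Fold change = 2^(−1.960) = 0.2570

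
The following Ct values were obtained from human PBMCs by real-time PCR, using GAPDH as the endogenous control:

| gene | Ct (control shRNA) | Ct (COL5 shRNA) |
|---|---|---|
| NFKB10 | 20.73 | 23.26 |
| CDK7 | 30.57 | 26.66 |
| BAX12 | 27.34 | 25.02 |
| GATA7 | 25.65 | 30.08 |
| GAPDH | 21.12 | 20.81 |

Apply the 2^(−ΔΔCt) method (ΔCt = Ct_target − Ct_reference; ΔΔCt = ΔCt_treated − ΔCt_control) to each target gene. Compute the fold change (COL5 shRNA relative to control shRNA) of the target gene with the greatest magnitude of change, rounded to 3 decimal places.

0.037

NFKB10: ΔΔCt = (23.26−20.81) − (20.73−21.12) = 2.45 − (-0.39) = 2.84; fold change = 2^-2.84 = 0.140
CDK7: ΔΔCt = (26.66−20.81) − (30.57−21.12) = 5.85 − 9.45 = -3.60; fold change = 2^3.60 = 12.126
BAX12: ΔΔCt = (25.02−20.81) − (27.34−21.12) = 4.21 − 6.22 = -2.01; fold change = 2^2.01 = 4.028
GATA7: ΔΔCt = (30.08−20.81) − (25.65−21.12) = 9.27 − 4.53 = 4.74; fold change = 2^-4.74 = 0.037
GATA7 has the largest |ΔΔCt| = 4.74.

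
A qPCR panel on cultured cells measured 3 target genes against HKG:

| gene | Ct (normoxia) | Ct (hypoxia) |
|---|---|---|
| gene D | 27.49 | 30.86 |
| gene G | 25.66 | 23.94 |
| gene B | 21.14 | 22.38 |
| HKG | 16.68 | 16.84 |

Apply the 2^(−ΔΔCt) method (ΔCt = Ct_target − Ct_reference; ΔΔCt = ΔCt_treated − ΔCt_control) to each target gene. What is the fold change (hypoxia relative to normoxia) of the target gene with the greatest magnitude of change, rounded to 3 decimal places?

gene D: ΔΔCt = (30.86−16.84) − (27.49−16.68) = 14.02 − 10.81 = 3.21; fold change = 2^-3.21 = 0.108
gene G: ΔΔCt = (23.94−16.84) − (25.66−16.68) = 7.10 − 8.98 = -1.88; fold change = 2^1.88 = 3.681
gene B: ΔΔCt = (22.38−16.84) − (21.14−16.68) = 5.54 − 4.46 = 1.08; fold change = 2^-1.08 = 0.473
gene D has the largest |ΔΔCt| = 3.21.

0.108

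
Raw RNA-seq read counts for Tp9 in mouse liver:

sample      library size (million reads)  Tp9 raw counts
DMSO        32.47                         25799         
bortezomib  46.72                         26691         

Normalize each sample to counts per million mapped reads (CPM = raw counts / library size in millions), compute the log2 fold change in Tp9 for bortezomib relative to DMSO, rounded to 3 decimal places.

-0.476

CPM(DMSO) = 25799 / 32.47 = 794.5488
CPM(bortezomib) = 26691 / 46.72 = 571.2971
Fold change = 571.2971 / 794.5488 = 0.71902
log2(0.71902) = -0.4759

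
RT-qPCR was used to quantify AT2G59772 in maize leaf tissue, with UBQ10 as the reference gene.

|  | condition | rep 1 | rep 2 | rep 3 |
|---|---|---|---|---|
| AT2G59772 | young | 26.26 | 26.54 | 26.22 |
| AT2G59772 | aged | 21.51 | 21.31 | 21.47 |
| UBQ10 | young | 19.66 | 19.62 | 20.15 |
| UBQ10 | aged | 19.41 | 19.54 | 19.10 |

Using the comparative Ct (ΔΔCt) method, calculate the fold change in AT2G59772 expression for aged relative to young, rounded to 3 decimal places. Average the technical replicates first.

21.857

Mean Ct: AT2G59772 young 26.340; AT2G59772 aged 21.430; UBQ10 young 19.810; UBQ10 aged 19.350
ΔCt(young) = 26.340 − 19.810 = 6.530
ΔCt(aged) = 21.430 − 19.350 = 2.080
ΔΔCt = 2.080 − 6.530 = -4.450
Fold change = 2^(−(-4.450)) = 2^4.450 = 21.8566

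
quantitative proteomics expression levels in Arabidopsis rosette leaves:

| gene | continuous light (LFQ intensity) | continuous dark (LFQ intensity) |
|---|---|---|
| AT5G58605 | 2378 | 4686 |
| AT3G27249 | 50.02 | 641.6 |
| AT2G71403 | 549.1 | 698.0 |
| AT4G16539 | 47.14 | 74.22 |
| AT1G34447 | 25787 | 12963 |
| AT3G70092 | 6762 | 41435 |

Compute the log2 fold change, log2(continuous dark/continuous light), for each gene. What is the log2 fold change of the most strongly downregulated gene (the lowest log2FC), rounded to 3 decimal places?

-0.992

log2(4686/2378) = 0.979  (AT5G58605)
log2(641.6/50.02) = 3.681  (AT3G27249)
log2(698.0/549.1) = 0.346  (AT2G71403)
log2(74.22/47.14) = 0.655  (AT4G16539)
log2(12963/25787) = -0.992  (AT1G34447)
log2(41435/6762) = 2.615  (AT3G70092)
AT1G34447 is most strongly downregulated.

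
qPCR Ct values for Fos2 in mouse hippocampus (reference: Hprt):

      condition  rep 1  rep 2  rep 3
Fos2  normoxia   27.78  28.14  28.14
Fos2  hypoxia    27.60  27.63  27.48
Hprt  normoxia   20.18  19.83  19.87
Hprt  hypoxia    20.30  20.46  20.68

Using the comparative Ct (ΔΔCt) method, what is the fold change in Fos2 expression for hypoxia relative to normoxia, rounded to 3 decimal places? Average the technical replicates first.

1.959

Mean Ct: Fos2 normoxia 28.020; Fos2 hypoxia 27.570; Hprt normoxia 19.960; Hprt hypoxia 20.480
ΔCt(normoxia) = 28.020 − 19.960 = 8.060
ΔCt(hypoxia) = 27.570 − 20.480 = 7.090
ΔΔCt = 7.090 − 8.060 = -0.970
Fold change = 2^(−(-0.970)) = 2^0.970 = 1.9588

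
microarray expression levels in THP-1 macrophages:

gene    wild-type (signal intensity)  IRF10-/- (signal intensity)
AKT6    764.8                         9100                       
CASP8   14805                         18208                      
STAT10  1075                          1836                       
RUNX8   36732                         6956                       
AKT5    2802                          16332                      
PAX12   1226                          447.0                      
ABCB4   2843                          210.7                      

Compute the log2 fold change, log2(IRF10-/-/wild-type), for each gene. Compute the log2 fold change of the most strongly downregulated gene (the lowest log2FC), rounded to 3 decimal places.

log2(9100/764.8) = 3.573  (AKT6)
log2(18208/14805) = 0.298  (CASP8)
log2(1836/1075) = 0.772  (STAT10)
log2(6956/36732) = -2.401  (RUNX8)
log2(16332/2802) = 2.543  (AKT5)
log2(447.0/1226) = -1.456  (PAX12)
log2(210.7/2843) = -3.754  (ABCB4)
ABCB4 is most strongly downregulated.

-3.754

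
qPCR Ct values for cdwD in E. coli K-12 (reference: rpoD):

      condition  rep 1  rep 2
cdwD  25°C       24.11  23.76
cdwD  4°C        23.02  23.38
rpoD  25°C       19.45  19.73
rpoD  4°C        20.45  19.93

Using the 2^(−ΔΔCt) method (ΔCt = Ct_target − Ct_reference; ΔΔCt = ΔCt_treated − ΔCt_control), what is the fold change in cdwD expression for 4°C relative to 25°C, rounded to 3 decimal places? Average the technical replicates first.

Mean Ct: cdwD 25°C 23.935; cdwD 4°C 23.200; rpoD 25°C 19.590; rpoD 4°C 20.190
ΔCt(25°C) = 23.935 − 19.590 = 4.345
ΔCt(4°C) = 23.200 − 20.190 = 3.010
ΔΔCt = 3.010 − 4.345 = -1.335
Fold change = 2^(−(-1.335)) = 2^1.335 = 2.5228

2.523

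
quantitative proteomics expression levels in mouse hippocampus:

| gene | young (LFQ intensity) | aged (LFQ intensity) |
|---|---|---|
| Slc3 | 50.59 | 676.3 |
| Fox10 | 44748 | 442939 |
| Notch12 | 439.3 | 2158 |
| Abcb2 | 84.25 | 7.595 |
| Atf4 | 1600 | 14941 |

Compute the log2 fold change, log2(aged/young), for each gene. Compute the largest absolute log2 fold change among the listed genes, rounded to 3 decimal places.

log2(676.3/50.59) = 3.741  (Slc3)
log2(442939/44748) = 3.307  (Fox10)
log2(2158/439.3) = 2.296  (Notch12)
log2(7.595/84.25) = -3.472  (Abcb2)
log2(14941/1600) = 3.223  (Atf4)
The largest magnitude belongs to Slc3.

3.741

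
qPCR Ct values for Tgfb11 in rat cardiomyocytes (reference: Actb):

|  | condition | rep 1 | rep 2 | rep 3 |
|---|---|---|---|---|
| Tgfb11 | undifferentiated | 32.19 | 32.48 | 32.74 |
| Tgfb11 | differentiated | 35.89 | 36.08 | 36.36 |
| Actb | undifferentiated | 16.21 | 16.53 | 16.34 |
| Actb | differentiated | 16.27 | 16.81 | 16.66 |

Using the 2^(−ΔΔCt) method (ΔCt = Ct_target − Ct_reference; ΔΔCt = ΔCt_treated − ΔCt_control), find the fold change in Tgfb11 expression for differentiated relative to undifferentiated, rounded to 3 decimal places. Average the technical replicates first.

Mean Ct: Tgfb11 undifferentiated 32.470; Tgfb11 differentiated 36.110; Actb undifferentiated 16.360; Actb differentiated 16.580
ΔCt(undifferentiated) = 32.470 − 16.360 = 16.110
ΔCt(differentiated) = 36.110 − 16.580 = 19.530
ΔΔCt = 19.530 − 16.110 = 3.420
Fold change = 2^(−3.420) = 0.0934

0.093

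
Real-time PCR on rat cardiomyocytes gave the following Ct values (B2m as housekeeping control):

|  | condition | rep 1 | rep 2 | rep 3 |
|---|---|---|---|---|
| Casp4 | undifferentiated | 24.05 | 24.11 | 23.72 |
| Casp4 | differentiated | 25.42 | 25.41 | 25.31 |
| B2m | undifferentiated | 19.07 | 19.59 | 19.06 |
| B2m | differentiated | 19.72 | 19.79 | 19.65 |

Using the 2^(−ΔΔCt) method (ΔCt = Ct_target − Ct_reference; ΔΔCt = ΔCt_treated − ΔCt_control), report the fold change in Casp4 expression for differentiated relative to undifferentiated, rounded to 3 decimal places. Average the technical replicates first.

Mean Ct: Casp4 undifferentiated 23.960; Casp4 differentiated 25.380; B2m undifferentiated 19.240; B2m differentiated 19.720
ΔCt(undifferentiated) = 23.960 − 19.240 = 4.720
ΔCt(differentiated) = 25.380 − 19.720 = 5.660
ΔΔCt = 5.660 − 4.720 = 0.940
Fold change = 2^(−0.940) = 0.5212

0.521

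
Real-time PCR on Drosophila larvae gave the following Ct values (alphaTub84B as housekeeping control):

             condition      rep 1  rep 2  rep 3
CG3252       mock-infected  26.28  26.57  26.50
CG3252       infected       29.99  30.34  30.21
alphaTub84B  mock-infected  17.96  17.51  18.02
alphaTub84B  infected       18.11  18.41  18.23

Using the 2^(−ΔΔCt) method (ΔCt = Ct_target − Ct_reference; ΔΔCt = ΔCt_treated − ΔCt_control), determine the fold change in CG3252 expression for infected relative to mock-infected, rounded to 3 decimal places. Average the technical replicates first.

Mean Ct: CG3252 mock-infected 26.450; CG3252 infected 30.180; alphaTub84B mock-infected 17.830; alphaTub84B infected 18.250
ΔCt(mock-infected) = 26.450 − 17.830 = 8.620
ΔCt(infected) = 30.180 − 18.250 = 11.930
ΔΔCt = 11.930 − 8.620 = 3.310
Fold change = 2^(−3.310) = 0.1008

0.101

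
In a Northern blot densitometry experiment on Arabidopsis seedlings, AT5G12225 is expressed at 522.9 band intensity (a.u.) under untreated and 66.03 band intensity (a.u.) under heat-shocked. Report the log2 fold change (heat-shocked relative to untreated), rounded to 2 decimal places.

Fold change = 66.03 / 522.9 = 0.1263
log2(0.1263) = -2.985

-2.99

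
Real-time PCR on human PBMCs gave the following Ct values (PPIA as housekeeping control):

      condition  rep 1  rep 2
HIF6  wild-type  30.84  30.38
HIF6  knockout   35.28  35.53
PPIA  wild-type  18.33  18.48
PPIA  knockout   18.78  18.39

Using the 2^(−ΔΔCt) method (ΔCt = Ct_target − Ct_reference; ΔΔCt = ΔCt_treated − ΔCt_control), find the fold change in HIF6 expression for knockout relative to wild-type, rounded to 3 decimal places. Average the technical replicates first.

Mean Ct: HIF6 wild-type 30.610; HIF6 knockout 35.405; PPIA wild-type 18.405; PPIA knockout 18.585
ΔCt(wild-type) = 30.610 − 18.405 = 12.205
ΔCt(knockout) = 35.405 − 18.585 = 16.820
ΔΔCt = 16.820 − 12.205 = 4.615
Fold change = 2^(−4.615) = 0.0408

0.041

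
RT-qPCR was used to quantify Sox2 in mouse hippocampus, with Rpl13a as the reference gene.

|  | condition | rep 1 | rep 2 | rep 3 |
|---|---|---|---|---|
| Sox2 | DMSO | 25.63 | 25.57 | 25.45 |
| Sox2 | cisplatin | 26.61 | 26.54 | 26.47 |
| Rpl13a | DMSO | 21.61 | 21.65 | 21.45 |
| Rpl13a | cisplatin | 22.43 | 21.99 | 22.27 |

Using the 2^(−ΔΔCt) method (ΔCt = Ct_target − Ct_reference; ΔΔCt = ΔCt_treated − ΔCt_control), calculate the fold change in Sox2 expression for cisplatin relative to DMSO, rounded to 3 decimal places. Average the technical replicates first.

0.796

Mean Ct: Sox2 DMSO 25.550; Sox2 cisplatin 26.540; Rpl13a DMSO 21.570; Rpl13a cisplatin 22.230
ΔCt(DMSO) = 25.550 − 21.570 = 3.980
ΔCt(cisplatin) = 26.540 − 22.230 = 4.310
ΔΔCt = 4.310 − 3.980 = 0.330
Fold change = 2^(−0.330) = 0.7955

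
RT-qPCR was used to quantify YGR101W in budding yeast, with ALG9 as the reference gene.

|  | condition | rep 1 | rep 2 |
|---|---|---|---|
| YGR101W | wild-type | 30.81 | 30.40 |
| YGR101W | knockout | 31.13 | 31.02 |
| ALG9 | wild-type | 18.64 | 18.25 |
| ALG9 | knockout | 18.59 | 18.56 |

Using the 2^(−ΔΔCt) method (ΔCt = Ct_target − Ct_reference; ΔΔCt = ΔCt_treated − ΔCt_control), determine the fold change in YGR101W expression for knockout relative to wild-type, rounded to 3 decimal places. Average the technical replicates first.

Mean Ct: YGR101W wild-type 30.605; YGR101W knockout 31.075; ALG9 wild-type 18.445; ALG9 knockout 18.575
ΔCt(wild-type) = 30.605 − 18.445 = 12.160
ΔCt(knockout) = 31.075 − 18.575 = 12.500
ΔΔCt = 12.500 − 12.160 = 0.340
Fold change = 2^(−0.340) = 0.7900

0.790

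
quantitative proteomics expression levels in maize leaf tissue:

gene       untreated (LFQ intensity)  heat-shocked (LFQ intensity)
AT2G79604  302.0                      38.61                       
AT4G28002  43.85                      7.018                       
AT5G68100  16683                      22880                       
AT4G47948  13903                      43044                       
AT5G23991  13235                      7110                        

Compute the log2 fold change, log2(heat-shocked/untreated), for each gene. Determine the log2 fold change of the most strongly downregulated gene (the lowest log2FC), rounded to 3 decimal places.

-2.968

log2(38.61/302.0) = -2.968  (AT2G79604)
log2(7.018/43.85) = -2.643  (AT4G28002)
log2(22880/16683) = 0.456  (AT5G68100)
log2(43044/13903) = 1.630  (AT4G47948)
log2(7110/13235) = -0.896  (AT5G23991)
AT2G79604 is most strongly downregulated.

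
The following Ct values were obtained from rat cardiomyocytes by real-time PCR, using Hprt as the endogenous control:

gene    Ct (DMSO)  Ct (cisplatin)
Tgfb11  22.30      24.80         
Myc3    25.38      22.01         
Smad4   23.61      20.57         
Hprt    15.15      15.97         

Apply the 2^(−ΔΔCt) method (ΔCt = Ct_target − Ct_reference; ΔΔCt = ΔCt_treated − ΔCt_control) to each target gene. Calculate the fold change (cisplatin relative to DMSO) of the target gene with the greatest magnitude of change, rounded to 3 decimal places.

Tgfb11: ΔΔCt = (24.80−15.97) − (22.30−15.15) = 8.83 − 7.15 = 1.68; fold change = 2^-1.68 = 0.312
Myc3: ΔΔCt = (22.01−15.97) − (25.38−15.15) = 6.04 − 10.23 = -4.19; fold change = 2^4.19 = 18.252
Smad4: ΔΔCt = (20.57−15.97) − (23.61−15.15) = 4.60 − 8.46 = -3.86; fold change = 2^3.86 = 14.520
Myc3 has the largest |ΔΔCt| = 4.19.

18.252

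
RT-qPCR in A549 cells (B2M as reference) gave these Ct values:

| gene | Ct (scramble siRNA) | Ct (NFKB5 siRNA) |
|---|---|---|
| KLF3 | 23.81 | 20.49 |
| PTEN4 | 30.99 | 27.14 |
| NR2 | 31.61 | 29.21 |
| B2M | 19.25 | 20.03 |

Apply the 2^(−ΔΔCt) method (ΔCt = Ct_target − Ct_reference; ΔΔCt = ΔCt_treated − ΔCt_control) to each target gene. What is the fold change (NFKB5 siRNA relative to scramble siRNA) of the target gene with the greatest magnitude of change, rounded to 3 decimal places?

24.761

KLF3: ΔΔCt = (20.49−20.03) − (23.81−19.25) = 0.46 − 4.56 = -4.10; fold change = 2^4.10 = 17.148
PTEN4: ΔΔCt = (27.14−20.03) − (30.99−19.25) = 7.11 − 11.74 = -4.63; fold change = 2^4.63 = 24.761
NR2: ΔΔCt = (29.21−20.03) − (31.61−19.25) = 9.18 − 12.36 = -3.18; fold change = 2^3.18 = 9.063
PTEN4 has the largest |ΔΔCt| = 4.63.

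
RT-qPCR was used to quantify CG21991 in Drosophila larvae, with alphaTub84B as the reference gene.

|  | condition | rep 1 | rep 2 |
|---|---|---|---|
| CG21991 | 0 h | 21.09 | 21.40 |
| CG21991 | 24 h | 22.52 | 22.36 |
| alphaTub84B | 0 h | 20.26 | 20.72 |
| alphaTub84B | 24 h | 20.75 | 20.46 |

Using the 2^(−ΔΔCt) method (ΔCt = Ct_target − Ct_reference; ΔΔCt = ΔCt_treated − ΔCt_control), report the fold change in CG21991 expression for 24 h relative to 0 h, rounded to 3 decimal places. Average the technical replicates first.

0.473

Mean Ct: CG21991 0 h 21.245; CG21991 24 h 22.440; alphaTub84B 0 h 20.490; alphaTub84B 24 h 20.605
ΔCt(0 h) = 21.245 − 20.490 = 0.755
ΔCt(24 h) = 22.440 − 20.605 = 1.835
ΔΔCt = 1.835 − 0.755 = 1.080
Fold change = 2^(−1.080) = 0.4730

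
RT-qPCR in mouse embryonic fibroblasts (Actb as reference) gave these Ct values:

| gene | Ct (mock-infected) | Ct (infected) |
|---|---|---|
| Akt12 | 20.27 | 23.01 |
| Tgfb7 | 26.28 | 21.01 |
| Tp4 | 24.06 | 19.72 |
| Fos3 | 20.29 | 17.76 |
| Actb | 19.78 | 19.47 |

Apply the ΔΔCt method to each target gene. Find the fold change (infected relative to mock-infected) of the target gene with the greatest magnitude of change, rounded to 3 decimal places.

Akt12: ΔΔCt = (23.01−19.47) − (20.27−19.78) = 3.54 − 0.49 = 3.05; fold change = 2^-3.05 = 0.121
Tgfb7: ΔΔCt = (21.01−19.47) − (26.28−19.78) = 1.54 − 6.50 = -4.96; fold change = 2^4.96 = 31.125
Tp4: ΔΔCt = (19.72−19.47) − (24.06−19.78) = 0.25 − 4.28 = -4.03; fold change = 2^4.03 = 16.336
Fos3: ΔΔCt = (17.76−19.47) − (20.29−19.78) = -1.71 − 0.51 = -2.22; fold change = 2^2.22 = 4.659
Tgfb7 has the largest |ΔΔCt| = 4.96.

31.125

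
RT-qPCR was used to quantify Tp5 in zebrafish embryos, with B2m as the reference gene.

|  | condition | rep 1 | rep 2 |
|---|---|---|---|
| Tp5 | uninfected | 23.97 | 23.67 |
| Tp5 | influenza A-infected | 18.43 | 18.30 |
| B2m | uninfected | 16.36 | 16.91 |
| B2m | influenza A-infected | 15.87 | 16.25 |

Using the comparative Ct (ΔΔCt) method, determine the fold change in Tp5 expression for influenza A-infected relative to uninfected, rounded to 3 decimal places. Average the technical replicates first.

Mean Ct: Tp5 uninfected 23.820; Tp5 influenza A-infected 18.365; B2m uninfected 16.635; B2m influenza A-infected 16.060
ΔCt(uninfected) = 23.820 − 16.635 = 7.185
ΔCt(influenza A-infected) = 18.365 − 16.060 = 2.305
ΔΔCt = 2.305 − 7.185 = -4.880
Fold change = 2^(−(-4.880)) = 2^4.880 = 29.4460

29.446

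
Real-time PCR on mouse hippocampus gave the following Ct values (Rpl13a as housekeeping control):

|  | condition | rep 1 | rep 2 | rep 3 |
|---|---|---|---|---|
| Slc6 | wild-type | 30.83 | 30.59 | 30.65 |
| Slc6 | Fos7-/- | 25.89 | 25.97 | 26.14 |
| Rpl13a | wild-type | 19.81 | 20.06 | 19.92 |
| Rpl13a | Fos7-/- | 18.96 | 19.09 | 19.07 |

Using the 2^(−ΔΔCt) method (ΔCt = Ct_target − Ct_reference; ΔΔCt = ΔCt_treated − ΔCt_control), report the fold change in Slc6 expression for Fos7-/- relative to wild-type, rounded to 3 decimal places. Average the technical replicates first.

Mean Ct: Slc6 wild-type 30.690; Slc6 Fos7-/- 26.000; Rpl13a wild-type 19.930; Rpl13a Fos7-/- 19.040
ΔCt(wild-type) = 30.690 − 19.930 = 10.760
ΔCt(Fos7-/-) = 26.000 − 19.040 = 6.960
ΔΔCt = 6.960 − 10.760 = -3.800
Fold change = 2^(−(-3.800)) = 2^3.800 = 13.9288

13.929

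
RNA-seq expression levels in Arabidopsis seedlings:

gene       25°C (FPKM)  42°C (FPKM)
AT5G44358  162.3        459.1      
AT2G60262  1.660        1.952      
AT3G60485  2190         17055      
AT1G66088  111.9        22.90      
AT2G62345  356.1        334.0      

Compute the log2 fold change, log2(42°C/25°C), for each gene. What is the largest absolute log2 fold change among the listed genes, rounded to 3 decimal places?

log2(459.1/162.3) = 1.500  (AT5G44358)
log2(1.952/1.660) = 0.234  (AT2G60262)
log2(17055/2190) = 2.961  (AT3G60485)
log2(22.90/111.9) = -2.289  (AT1G66088)
log2(334.0/356.1) = -0.092  (AT2G62345)
The largest magnitude belongs to AT3G60485.

2.961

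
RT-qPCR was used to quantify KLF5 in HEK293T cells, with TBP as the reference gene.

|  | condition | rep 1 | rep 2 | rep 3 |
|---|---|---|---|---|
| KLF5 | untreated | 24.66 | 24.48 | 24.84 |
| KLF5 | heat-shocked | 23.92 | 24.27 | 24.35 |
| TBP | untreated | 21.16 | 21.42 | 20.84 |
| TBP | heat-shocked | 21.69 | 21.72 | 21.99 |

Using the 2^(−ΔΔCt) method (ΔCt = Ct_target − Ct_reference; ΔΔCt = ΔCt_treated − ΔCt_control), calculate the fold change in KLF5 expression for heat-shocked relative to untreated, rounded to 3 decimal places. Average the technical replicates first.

2.204

Mean Ct: KLF5 untreated 24.660; KLF5 heat-shocked 24.180; TBP untreated 21.140; TBP heat-shocked 21.800
ΔCt(untreated) = 24.660 − 21.140 = 3.520
ΔCt(heat-shocked) = 24.180 − 21.800 = 2.380
ΔΔCt = 2.380 − 3.520 = -1.140
Fold change = 2^(−(-1.140)) = 2^1.140 = 2.2038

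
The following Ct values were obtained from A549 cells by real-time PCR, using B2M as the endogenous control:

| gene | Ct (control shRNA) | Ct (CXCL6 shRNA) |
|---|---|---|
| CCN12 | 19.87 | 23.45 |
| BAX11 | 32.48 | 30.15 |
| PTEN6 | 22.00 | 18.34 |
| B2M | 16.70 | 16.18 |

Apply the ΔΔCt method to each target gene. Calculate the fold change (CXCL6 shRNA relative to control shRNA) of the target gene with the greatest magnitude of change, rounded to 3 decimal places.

0.058

CCN12: ΔΔCt = (23.45−16.18) − (19.87−16.70) = 7.27 − 3.17 = 4.10; fold change = 2^-4.10 = 0.058
BAX11: ΔΔCt = (30.15−16.18) − (32.48−16.70) = 13.97 − 15.78 = -1.81; fold change = 2^1.81 = 3.506
PTEN6: ΔΔCt = (18.34−16.18) − (22.00−16.70) = 2.16 − 5.30 = -3.14; fold change = 2^3.14 = 8.815
CCN12 has the largest |ΔΔCt| = 4.10.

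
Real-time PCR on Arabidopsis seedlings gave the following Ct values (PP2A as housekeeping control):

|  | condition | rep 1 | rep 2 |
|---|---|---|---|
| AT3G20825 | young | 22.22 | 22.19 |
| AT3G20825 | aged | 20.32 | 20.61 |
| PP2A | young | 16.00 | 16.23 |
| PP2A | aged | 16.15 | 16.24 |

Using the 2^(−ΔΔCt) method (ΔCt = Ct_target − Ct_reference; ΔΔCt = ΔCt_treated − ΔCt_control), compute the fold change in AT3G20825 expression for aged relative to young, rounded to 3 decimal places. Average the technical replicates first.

3.531

Mean Ct: AT3G20825 young 22.205; AT3G20825 aged 20.465; PP2A young 16.115; PP2A aged 16.195
ΔCt(young) = 22.205 − 16.115 = 6.090
ΔCt(aged) = 20.465 − 16.195 = 4.270
ΔΔCt = 4.270 − 6.090 = -1.820
Fold change = 2^(−(-1.820)) = 2^1.820 = 3.5308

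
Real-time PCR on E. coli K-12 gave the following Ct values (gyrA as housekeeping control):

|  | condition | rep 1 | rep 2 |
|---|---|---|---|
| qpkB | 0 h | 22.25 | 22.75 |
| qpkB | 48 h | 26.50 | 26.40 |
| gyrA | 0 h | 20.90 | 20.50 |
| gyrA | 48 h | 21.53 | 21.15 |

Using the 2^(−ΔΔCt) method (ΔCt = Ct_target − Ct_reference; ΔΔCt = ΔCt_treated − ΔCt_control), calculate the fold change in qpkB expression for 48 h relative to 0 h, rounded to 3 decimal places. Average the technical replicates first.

0.101

Mean Ct: qpkB 0 h 22.500; qpkB 48 h 26.450; gyrA 0 h 20.700; gyrA 48 h 21.340
ΔCt(0 h) = 22.500 − 20.700 = 1.800
ΔCt(48 h) = 26.450 − 21.340 = 5.110
ΔΔCt = 5.110 − 1.800 = 3.310
Fold change = 2^(−3.310) = 0.1008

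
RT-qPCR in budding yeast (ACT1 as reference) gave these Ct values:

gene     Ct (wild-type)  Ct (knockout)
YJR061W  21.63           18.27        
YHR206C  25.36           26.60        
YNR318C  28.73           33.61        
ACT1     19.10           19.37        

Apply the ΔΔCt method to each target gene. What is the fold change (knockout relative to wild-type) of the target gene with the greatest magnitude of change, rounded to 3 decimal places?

YJR061W: ΔΔCt = (18.27−19.37) − (21.63−19.10) = -1.10 − 2.53 = -3.63; fold change = 2^3.63 = 12.381
YHR206C: ΔΔCt = (26.60−19.37) − (25.36−19.10) = 7.23 − 6.26 = 0.97; fold change = 2^-0.97 = 0.511
YNR318C: ΔΔCt = (33.61−19.37) − (28.73−19.10) = 14.24 − 9.63 = 4.61; fold change = 2^-4.61 = 0.041
YNR318C has the largest |ΔΔCt| = 4.61.

0.041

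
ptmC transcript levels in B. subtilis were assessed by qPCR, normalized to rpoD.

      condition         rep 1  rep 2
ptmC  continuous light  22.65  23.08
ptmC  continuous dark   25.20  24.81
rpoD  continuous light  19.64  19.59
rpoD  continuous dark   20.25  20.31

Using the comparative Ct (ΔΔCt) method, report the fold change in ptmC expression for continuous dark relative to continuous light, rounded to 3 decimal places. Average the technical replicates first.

Mean Ct: ptmC continuous light 22.865; ptmC continuous dark 25.005; rpoD continuous light 19.615; rpoD continuous dark 20.280
ΔCt(continuous light) = 22.865 − 19.615 = 3.250
ΔCt(continuous dark) = 25.005 − 20.280 = 4.725
ΔΔCt = 4.725 − 3.250 = 1.475
Fold change = 2^(−1.475) = 0.3597

0.360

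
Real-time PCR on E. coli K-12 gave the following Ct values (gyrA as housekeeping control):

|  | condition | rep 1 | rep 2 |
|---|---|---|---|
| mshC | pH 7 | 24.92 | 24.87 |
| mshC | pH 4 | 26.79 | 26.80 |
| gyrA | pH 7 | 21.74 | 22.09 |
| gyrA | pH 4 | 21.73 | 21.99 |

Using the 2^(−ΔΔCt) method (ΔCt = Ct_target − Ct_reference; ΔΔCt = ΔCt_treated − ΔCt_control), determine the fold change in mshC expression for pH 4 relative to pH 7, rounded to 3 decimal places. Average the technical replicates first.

Mean Ct: mshC pH 7 24.895; mshC pH 4 26.795; gyrA pH 7 21.915; gyrA pH 4 21.860
ΔCt(pH 7) = 24.895 − 21.915 = 2.980
ΔCt(pH 4) = 26.795 − 21.860 = 4.935
ΔΔCt = 4.935 − 2.980 = 1.955
Fold change = 2^(−1.955) = 0.2579

0.258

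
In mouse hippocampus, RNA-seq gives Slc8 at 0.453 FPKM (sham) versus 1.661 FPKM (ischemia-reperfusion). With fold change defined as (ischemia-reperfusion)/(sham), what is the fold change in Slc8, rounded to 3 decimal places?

3.667

Fold change = 1.661 / 0.453 = 3.6667
Slc8 is upregulated.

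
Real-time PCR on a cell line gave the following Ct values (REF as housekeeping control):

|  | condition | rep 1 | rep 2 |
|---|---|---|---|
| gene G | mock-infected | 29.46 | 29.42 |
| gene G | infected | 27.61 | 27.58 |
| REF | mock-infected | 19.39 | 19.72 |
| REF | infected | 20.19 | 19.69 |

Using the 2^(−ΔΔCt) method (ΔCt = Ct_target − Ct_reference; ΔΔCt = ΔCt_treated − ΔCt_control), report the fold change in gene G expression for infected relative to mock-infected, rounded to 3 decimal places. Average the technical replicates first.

4.691

Mean Ct: gene G mock-infected 29.440; gene G infected 27.595; REF mock-infected 19.555; REF infected 19.940
ΔCt(mock-infected) = 29.440 − 19.555 = 9.885
ΔCt(infected) = 27.595 − 19.940 = 7.655
ΔΔCt = 7.655 − 9.885 = -2.230
Fold change = 2^(−(-2.230)) = 2^2.230 = 4.6913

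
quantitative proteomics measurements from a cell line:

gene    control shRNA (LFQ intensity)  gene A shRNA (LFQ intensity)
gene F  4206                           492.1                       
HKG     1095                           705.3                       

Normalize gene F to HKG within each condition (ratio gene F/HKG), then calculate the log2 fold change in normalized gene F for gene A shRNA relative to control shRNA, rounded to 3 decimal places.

gene F/HKG (control shRNA) = 4206 / 1095 = 3.8411
gene F/HKG (gene A shRNA) = 492.1 / 705.3 = 0.69772
Fold change = 0.69772 / 3.8411 = 0.1816
log2(0.1816) = -2.4608

-2.461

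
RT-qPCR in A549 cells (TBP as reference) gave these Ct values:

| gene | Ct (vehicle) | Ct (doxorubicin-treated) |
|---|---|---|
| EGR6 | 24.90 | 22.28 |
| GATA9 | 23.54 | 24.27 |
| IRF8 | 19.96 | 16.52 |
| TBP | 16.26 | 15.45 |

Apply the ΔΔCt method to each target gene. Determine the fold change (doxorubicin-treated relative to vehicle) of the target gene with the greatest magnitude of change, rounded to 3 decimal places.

EGR6: ΔΔCt = (22.28−15.45) − (24.90−16.26) = 6.83 − 8.64 = -1.81; fold change = 2^1.81 = 3.506
GATA9: ΔΔCt = (24.27−15.45) − (23.54−16.26) = 8.82 − 7.28 = 1.54; fold change = 2^-1.54 = 0.344
IRF8: ΔΔCt = (16.52−15.45) − (19.96−16.26) = 1.07 − 3.70 = -2.63; fold change = 2^2.63 = 6.190
IRF8 has the largest |ΔΔCt| = 2.63.

6.190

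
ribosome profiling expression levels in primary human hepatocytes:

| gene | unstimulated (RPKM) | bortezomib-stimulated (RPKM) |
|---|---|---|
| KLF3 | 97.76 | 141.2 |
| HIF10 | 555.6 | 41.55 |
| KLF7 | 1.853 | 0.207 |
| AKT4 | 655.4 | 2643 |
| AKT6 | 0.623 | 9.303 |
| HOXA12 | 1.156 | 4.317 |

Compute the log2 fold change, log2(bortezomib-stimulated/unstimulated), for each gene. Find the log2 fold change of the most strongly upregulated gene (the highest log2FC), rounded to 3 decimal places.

log2(141.2/97.76) = 0.530  (KLF3)
log2(41.55/555.6) = -3.741  (HIF10)
log2(0.207/1.853) = -3.162  (KLF7)
log2(2643/655.4) = 2.012  (AKT4)
log2(9.303/0.623) = 3.900  (AKT6)
log2(4.317/1.156) = 1.901  (HOXA12)
AKT6 is most strongly upregulated.

3.900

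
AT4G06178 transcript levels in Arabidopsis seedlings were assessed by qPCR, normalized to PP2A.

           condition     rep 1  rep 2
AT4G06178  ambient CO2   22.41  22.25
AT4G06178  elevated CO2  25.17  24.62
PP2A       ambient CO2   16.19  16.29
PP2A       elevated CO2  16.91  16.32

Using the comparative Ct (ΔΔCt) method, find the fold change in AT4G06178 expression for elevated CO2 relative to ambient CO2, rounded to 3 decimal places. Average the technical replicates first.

Mean Ct: AT4G06178 ambient CO2 22.330; AT4G06178 elevated CO2 24.895; PP2A ambient CO2 16.240; PP2A elevated CO2 16.615
ΔCt(ambient CO2) = 22.330 − 16.240 = 6.090
ΔCt(elevated CO2) = 24.895 − 16.615 = 8.280
ΔΔCt = 8.280 − 6.090 = 2.190
Fold change = 2^(−2.190) = 0.2192

0.219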